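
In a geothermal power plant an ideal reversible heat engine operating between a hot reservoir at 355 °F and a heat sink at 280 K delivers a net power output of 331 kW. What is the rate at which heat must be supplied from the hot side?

T_H = 355 °F → (355 − 32) × 5/9 = 179.44 °C = 452.59 K.
Carnot efficiency: η = 1 − T_C/T_H = 1 − 280.00/452.59 = 0.3813.
Q_H = W/η = 331/0.3813 = 868.0 kW.

Q̇_H ≈ 868.0 kW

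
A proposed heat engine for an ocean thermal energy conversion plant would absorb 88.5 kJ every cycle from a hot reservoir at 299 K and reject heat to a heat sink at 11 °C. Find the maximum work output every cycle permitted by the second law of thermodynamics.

T_C = 11 °C → 11 + 273.15 = 284.15 K.
The second-law ceiling is the Carnot efficiency, η_max = 1 − T_C/T_H = 1 − 284.15/299.00 = 0.0497.
W_max = η_max · Q_H = 0.0497 × 88.5 = 4.40 kJ.

W_max ≈ 4.40 kJ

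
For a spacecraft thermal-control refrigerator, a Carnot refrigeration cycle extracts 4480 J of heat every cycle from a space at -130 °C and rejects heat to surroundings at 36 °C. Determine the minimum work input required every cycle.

W_in ≈ 5200 J

T_H = 36 °C → 36 + 273.15 = 309.15 K.
T_C = -130 °C → -130 + 273.15 = 143.15 K.
Carnot COP: COP_R = T_C/(T_H − T_C) = 143.15/166.00 = 0.8623.
W = Q_C/COP_R = 4480/0.8623 = 5200 J.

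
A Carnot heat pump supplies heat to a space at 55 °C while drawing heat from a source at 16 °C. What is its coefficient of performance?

T_H = 55 °C → 55 + 273.15 = 328.15 K.
T_C = 16 °C → 16 + 273.15 = 289.15 K.
COP_HP = T_H/(T_H − T_C) = 328.15/(328.15 − 289.15) = 8.414.

COP_HP ≈ 8.414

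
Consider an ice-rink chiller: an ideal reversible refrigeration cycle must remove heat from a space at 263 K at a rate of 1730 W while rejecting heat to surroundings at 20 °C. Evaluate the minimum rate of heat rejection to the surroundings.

Q̇_H ≈ 1930 W

T_H = 20 °C → 20 + 273.15 = 293.15 K.
For a reversible cycle Q_H/Q_C = T_H/T_C, so Q_H = Q_C·T_H/T_C = 1730 × 293.15/263.00 = 1930 W.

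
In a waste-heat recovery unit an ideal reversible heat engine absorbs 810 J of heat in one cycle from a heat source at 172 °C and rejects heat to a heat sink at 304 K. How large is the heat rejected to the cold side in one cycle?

T_H = 172 °C → 172 + 273.15 = 445.15 K.
Carnot efficiency: η = 1 − T_C/T_H = 1 − 304.00/445.15 = 0.3171.
For a reversible cycle Q_C/Q_H = T_C/T_H, so Q_C = 810 × 304.00/445.15 = 553.2 J.

Q_C ≈ 553.2 J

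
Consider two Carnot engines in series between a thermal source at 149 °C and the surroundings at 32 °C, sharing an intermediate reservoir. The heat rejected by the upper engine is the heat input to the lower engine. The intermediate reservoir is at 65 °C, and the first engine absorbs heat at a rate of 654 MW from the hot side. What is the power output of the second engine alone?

Ẇ₂ ≈ 51.1 MW

T_H = 149 °C → 149 + 273.15 = 422.15 K.
T_C = 32 °C → 32 + 273.15 = 305.15 K.
T_m = 65 °C → 65 + 273.15 = 338.15 K.
Heat entering the second stage: Q_m = Q_H·(T_m/T_H) = 654 × 338.15/422.15 = 524 MW.
Second-stage efficiency η₂ = 1 − T_C/T_m = 1 − 305.15/338.15 = 0.0976, so W₂ = η₂·Q_m = 51.1 MW.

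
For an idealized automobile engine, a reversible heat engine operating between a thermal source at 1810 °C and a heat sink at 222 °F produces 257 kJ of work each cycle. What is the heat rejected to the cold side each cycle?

Q_C ≈ 57.10 kJ

T_H = 1810 °C → 1810 + 273.15 = 2083.15 K.
T_C = 222 °F → (222 − 32) × 5/9 = 105.56 °C = 378.71 K.
η_rev = 1 − T_C/T_H = 1 − 378.71/2083.15 = 0.8182.
Since Q_C/Q_H = T_C/T_H and Q_H = W/η, Q_C = W·T_C/(T_H − T_C) = 257 × 378.71/1704.44 = 57.10 kJ.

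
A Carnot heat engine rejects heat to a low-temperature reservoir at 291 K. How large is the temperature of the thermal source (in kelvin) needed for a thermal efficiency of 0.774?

T_H ≈ 1290 K

From η = 1 − T_C/T_H, solving for T_H gives T_H = T_C/(1 − η) = 291.00/(1 − 0.774) = 1290 K.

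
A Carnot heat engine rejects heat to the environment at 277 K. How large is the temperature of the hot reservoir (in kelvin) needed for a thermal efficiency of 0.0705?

T_H ≈ 298 K

From η = 1 − T_C/T_H, solving for T_H gives T_H = T_C/(1 − η) = 277.00/(1 − 0.0705) = 298 K.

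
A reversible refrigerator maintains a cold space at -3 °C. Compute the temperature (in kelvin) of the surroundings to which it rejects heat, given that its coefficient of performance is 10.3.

T_H ≈ 296 K

T_C = -3 °C → -3 + 273.15 = 270.15 K.
COP_R = T_C/(T_H − T_C) ⇒ T_H = T_C·(1 + 1/COP_R) = 270.15 × (1 + 1/10.3) = 296 K.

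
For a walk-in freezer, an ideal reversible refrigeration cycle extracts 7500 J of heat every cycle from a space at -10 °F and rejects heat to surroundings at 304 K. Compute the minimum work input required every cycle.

T_C = -10 °F → (-10 − 32) × 5/9 = -23.33 °C = 249.82 K.
The reversible coefficient of performance is COP_R = T_C/(T_H − T_C) = 249.82/54.18 = 4.6106.
W = Q_C/COP_R = 7500/4.6106 = 1627 J.

W_in ≈ 1627 J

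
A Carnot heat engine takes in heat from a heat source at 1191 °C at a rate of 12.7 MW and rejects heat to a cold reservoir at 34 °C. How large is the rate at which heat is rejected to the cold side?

Q̇_C ≈ 2.66 MW

T_H = 1191 °C → 1191 + 273.15 = 1464.15 K.
T_C = 34 °C → 34 + 273.15 = 307.15 K.
Carnot efficiency: η = 1 − T_C/T_H = 1 − 307.15/1464.15 = 0.7902.
For a reversible cycle Q_C/Q_H = T_C/T_H, so Q_C = 12.7 × 307.15/1464.15 = 2.66 MW.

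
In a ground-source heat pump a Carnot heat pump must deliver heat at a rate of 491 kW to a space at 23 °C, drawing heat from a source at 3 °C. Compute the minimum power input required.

T_H = 23 °C → 23 + 273.15 = 296.15 K.
T_C = 3 °C → 3 + 273.15 = 276.15 K.
The Carnot heat-pump COP is COP_HP = T_H/(T_H − T_C) = 296.15/20.00 = 14.8075.
W = Q_H/COP_HP = 491/14.8075 = 33.2 kW.

Ẇ_in ≈ 33.2 kW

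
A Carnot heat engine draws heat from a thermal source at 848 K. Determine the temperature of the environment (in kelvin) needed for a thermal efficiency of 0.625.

T_C ≈ 318 K

From η = 1 − T_C/T_H, T_C = T_H·(1 − η) = 848.00 × (1 − 0.625) = 318 K.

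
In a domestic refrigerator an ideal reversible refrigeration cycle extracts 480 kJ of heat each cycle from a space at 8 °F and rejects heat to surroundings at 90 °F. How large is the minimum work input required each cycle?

W_in ≈ 84.2 kJ

T_H = 90 °F → (90 − 32) × 5/9 = 32.22 °C = 305.37 K.
T_C = 8 °F → (8 − 32) × 5/9 = -13.33 °C = 259.82 K.
For a reversible refrigerator, COP_R = T_C/(T_H − T_C) = 259.82/45.56 = 5.7033.
W = Q_C/COP_R = 480/5.7033 = 84.2 kJ.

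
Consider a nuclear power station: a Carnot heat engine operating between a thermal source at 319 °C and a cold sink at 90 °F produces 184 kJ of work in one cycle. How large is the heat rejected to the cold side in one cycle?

T_H = 319 °C → 319 + 273.15 = 592.15 K.
T_C = 90 °F → (90 − 32) × 5/9 = 32.22 °C = 305.37 K.
For a reversible engine, η = 1 − T_C/T_H = 1 − 305.37/592.15 = 0.4843.
Since Q_C/Q_H = T_C/T_H and Q_H = W/η, Q_C = W·T_C/(T_H − T_C) = 184 × 305.37/286.78 = 196 kJ.

Q_C ≈ 196 kJ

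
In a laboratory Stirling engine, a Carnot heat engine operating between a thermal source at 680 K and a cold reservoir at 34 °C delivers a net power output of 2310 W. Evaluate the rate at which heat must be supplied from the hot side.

T_C = 34 °C → 34 + 273.15 = 307.15 K.
Since the cycle is reversible, η = 1 − T_C/T_H = 1 − 307.15/680.00 = 0.5483.
Q_H = W/η = 2310/0.5483 = 4213 W.

Q̇_H ≈ 4213 W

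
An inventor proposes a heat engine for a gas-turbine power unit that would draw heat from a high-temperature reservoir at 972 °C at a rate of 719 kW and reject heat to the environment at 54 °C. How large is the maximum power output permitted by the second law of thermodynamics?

T_H = 972 °C → 972 + 273.15 = 1245.15 K.
T_C = 54 °C → 54 + 273.15 = 327.15 K.
The upper bound on efficiency is η_max = 1 − T_C/T_H = 1 − 327.15/1245.15 = 0.7373.
W_max = η_max · Q_H = 0.7373 × 719 = 530.1 kW.

Ẇ_max ≈ 530.1 kW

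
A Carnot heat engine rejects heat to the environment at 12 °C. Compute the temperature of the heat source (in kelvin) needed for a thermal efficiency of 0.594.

T_H ≈ 702 K

T_C = 12 °C → 12 + 273.15 = 285.15 K.
From η = 1 − T_C/T_H, solving for T_H gives T_H = T_C/(1 − η) = 285.15/(1 − 0.594) = 702 K.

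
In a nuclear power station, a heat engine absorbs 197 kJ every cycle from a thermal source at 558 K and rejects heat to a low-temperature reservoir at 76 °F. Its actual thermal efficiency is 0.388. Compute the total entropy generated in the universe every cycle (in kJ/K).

T_C = 76 °F → (76 − 32) × 5/9 = 24.44 °C = 297.59 K.
W = η·Q_H = 0.388 × 197 = 76.44 kJ, so Q_C = Q_H − W = 120.6 kJ.
The hot reservoir loses entropy Q_H/T_H = 197/558.00 = 0.3530 kJ/K; the cold reservoir gains Q_C/T_C = 120.6/297.59 = 0.4051 kJ/K.
ΔS_univ = −Q_H/T_H + Q_C/T_C = 0.0521 kJ/K (> 0, since η = 0.388 < η_Carnot = 0.467).

ΔS_univ ≈ 0.0521 kJ/K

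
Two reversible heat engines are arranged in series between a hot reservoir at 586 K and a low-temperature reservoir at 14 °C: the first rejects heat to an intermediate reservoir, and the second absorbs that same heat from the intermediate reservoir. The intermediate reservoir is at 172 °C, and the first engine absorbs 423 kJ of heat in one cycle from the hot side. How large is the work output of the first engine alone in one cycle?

T_C = 14 °C → 14 + 273.15 = 287.15 K.
T_m = 172 °C → 172 + 273.15 = 445.15 K.
First-stage efficiency η₁ = 1 − T_m/T_H = 1 − 445.15/586.00 = 0.2404.
W₁ = η₁·Q_H = 0.2404 × 423 = 102 kJ.

W₁ ≈ 102 kJ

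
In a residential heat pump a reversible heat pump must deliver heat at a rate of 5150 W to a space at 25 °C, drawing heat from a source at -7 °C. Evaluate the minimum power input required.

T_H = 25 °C → 25 + 273.15 = 298.15 K.
T_C = -7 °C → -7 + 273.15 = 266.15 K.
COP_HP = T_H/(T_H − T_C) = 298.15/32.00 = 9.3172.
W = Q_H/COP_HP = 5150/9.3172 = 552.7 W.

Ẇ_in ≈ 552.7 W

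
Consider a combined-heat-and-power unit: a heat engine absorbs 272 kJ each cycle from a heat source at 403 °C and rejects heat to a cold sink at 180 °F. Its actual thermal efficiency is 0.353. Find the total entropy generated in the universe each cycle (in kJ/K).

T_H = 403 °C → 403 + 273.15 = 676.15 K.
T_C = 180 °F → (180 − 32) × 5/9 = 82.22 °C = 355.37 K.
W = η·Q_H = 0.353 × 272 = 96.02 kJ, so Q_C = Q_H − W = 176.0 kJ.
Entropy balance on the reservoirs: −Q_H/T_H = -0.4023 kJ/K, +Q_C/T_C = 0.4952 kJ/K.
ΔS_univ = −Q_H/T_H + Q_C/T_C = 0.0929 kJ/K (> 0, since η = 0.353 < η_Carnot = 0.474).

ΔS_univ ≈ 0.0929 kJ/K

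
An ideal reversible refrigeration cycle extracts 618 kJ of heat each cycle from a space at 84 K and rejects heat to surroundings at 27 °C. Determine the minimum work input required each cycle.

W_in ≈ 1590 kJ

T_H = 27 °C → 27 + 273.15 = 300.15 K.
The reversible coefficient of performance is COP_R = T_C/(T_H − T_C) = 84.00/216.15 = 0.3886.
W = Q_C/COP_R = 618/0.3886 = 1590 kJ.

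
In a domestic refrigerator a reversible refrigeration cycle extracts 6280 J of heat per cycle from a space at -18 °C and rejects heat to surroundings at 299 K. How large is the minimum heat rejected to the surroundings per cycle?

Q_H ≈ 7360 J

T_C = -18 °C → -18 + 273.15 = 255.15 K.
For a reversible cycle Q_H/Q_C = T_H/T_C, so Q_H = Q_C·T_H/T_C = 6280 × 299.00/255.15 = 7360 J.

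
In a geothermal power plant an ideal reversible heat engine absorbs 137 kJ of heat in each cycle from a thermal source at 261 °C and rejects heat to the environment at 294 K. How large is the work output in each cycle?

T_H = 261 °C → 261 + 273.15 = 534.15 K.
η_rev = 1 − T_C/T_H = 1 − 294.00/534.15 = 0.4496.
W = η·Q_H = 0.4496 × 137 = 61.6 kJ.

W ≈ 61.6 kJ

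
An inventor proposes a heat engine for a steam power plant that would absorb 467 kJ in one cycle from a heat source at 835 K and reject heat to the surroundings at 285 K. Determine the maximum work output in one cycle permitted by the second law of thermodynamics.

W_max ≈ 308 kJ

The second-law ceiling is the Carnot efficiency, η_max = 1 − T_C/T_H = 1 − 285.00/835.00 = 0.6587.
W_max = η_max · Q_H = 0.6587 × 467 = 308 kJ.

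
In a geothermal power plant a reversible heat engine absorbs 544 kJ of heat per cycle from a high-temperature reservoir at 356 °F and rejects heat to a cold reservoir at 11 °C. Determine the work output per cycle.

T_H = 356 °F → (356 − 32) × 5/9 = 180.00 °C = 453.15 K.
T_C = 11 °C → 11 + 273.15 = 284.15 K.
The Carnot efficiency is η = 1 − T_C/T_H = 1 − 284.15/453.15 = 0.3729.
W = η·Q_H = 0.3729 × 544 = 203 kJ.

W ≈ 203 kJ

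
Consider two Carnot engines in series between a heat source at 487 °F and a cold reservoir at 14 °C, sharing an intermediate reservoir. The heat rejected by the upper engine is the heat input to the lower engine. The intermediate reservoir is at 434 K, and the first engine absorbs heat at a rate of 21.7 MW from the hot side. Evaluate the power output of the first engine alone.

T_H = 487 °F → (487 − 32) × 5/9 = 252.78 °C = 525.93 K.
T_C = 14 °C → 14 + 273.15 = 287.15 K.
First-stage efficiency η₁ = 1 − T_m/T_H = 1 − 434.00/525.93 = 0.1748.
W₁ = η₁·Q_H = 0.1748 × 21.7 = 3.793 MW.

Ẇ₁ ≈ 3.793 MW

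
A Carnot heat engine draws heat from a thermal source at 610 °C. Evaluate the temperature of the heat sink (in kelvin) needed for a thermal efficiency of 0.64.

T_H = 610 °C → 610 + 273.15 = 883.15 K.
From η = 1 − T_C/T_H, T_C = T_H·(1 − η) = 883.15 × (1 − 0.64) = 318 K.

T_C ≈ 318 K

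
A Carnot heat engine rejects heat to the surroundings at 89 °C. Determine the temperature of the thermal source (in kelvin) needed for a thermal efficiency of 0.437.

T_H ≈ 643 K

T_C = 89 °C → 89 + 273.15 = 362.15 K.
From η = 1 − T_C/T_H, solving for T_H gives T_H = T_C/(1 − η) = 362.15/(1 − 0.437) = 643 K.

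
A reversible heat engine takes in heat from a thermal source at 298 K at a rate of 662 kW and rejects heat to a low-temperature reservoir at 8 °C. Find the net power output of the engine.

T_C = 8 °C → 8 + 273.15 = 281.15 K.
Since the cycle is reversible, η = 1 − T_C/T_H = 1 − 281.15/298.00 = 0.0565.
W = η·Q_H = 0.0565 × 662 = 37.4 kW.

Ẇ ≈ 37.4 kW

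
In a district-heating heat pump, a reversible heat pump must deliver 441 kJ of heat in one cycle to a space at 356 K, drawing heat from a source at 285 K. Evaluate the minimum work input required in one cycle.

COP_HP = T_H/(T_H − T_C) = 356.00/71.00 = 5.0141.
W = Q_H/COP_HP = 441/5.0141 = 88.0 kJ.

W_in ≈ 88.0 kJ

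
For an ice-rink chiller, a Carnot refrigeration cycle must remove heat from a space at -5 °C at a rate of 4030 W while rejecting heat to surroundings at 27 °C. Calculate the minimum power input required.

T_H = 27 °C → 27 + 273.15 = 300.15 K.
T_C = -5 °C → -5 + 273.15 = 268.15 K.
COP_R = T_C/(T_H − T_C) = 268.15/32.00 = 8.3797.
W = Q_C/COP_R = 4030/8.3797 = 481 W.

Ẇ_in ≈ 481 W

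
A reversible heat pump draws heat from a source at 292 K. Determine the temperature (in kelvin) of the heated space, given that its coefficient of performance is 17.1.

COP_HP = T_H/(T_H − T_C) ⇒ T_H = T_C·COP_HP/(COP_HP − 1) = 292.00 × 17.1/(17.1 − 1) = 310 K.

T_H ≈ 310 K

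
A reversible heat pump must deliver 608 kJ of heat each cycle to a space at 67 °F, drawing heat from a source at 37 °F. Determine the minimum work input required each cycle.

T_H = 67 °F → (67 − 32) × 5/9 = 19.44 °C = 292.59 K.
T_C = 37 °F → (37 − 32) × 5/9 = 2.78 °C = 275.93 K.
The Carnot heat-pump COP is COP_HP = T_H/(T_H − T_C) = 292.59/16.67 = 17.5557.
W = Q_H/COP_HP = 608/17.5557 = 34.6 kJ.

W_in ≈ 34.6 kJ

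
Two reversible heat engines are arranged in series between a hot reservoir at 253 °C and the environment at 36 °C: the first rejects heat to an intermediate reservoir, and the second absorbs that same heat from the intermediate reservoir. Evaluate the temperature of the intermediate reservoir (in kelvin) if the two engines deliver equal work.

T_m ≈ 418 K

T_H = 253 °C → 253 + 273.15 = 526.15 K.
T_C = 36 °C → 36 + 273.15 = 309.15 K.
For reversible stages Q_m = Q_H·(T_m/T_H). Setting W₁ = Q_H(1 − T_m/T_H) equal to W₂ = Q_m(1 − T_C/T_m) = Q_H·(T_m − T_C)/T_H gives T_H − T_m = T_m − T_C, so T_m = (T_H + T_C)/2 = (526.15 + 309.15)/2 = 418 K.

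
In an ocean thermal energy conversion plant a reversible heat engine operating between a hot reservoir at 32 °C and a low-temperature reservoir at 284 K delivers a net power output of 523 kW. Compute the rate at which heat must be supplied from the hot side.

T_H = 32 °C → 32 + 273.15 = 305.15 K.
The Carnot efficiency is η = 1 − T_C/T_H = 1 − 284.00/305.15 = 0.0693.
Q_H = W/η = 523/0.0693 = 7546 kW.

Q̇_H ≈ 7546 kW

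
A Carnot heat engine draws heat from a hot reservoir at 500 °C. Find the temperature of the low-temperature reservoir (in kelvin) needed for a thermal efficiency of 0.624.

T_C ≈ 291 K

T_H = 500 °C → 500 + 273.15 = 773.15 K.
From η = 1 − T_C/T_H, T_C = T_H·(1 − η) = 773.15 × (1 − 0.624) = 291 K.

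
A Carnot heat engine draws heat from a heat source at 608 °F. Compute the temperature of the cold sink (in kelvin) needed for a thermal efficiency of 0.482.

T_C ≈ 307.3 K

T_H = 608 °F → (608 − 32) × 5/9 = 320.00 °C = 593.15 K.
From η = 1 − T_C/T_H, T_C = T_H·(1 − η) = 593.15 × (1 − 0.482) = 307.3 K.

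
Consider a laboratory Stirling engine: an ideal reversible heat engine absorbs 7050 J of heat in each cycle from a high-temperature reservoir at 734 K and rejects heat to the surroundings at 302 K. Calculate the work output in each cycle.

W ≈ 4150 J

The Carnot efficiency is η = 1 − T_C/T_H = 1 − 302.00/734.00 = 0.5886.
W = η·Q_H = 0.5886 × 7050 = 4150 J.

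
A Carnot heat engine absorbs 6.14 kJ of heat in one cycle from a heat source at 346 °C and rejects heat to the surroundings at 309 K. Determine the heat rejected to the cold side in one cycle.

Q_C ≈ 3.06 kJ

T_H = 346 °C → 346 + 273.15 = 619.15 K.
For a reversible engine, η = 1 − T_C/T_H = 1 − 309.00/619.15 = 0.5009.
For a reversible cycle Q_C/Q_H = T_C/T_H, so Q_C = 6.14 × 309.00/619.15 = 3.06 kJ.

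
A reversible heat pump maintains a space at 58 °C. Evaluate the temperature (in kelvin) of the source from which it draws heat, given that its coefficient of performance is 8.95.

T_H = 58 °C → 58 + 273.15 = 331.15 K.
COP_HP = T_H/(T_H − T_C) ⇒ T_C = T_H·(COP_HP − 1)/COP_HP = 331.15 × (8.95 − 1)/8.95 = 294 K.

T_C ≈ 294 K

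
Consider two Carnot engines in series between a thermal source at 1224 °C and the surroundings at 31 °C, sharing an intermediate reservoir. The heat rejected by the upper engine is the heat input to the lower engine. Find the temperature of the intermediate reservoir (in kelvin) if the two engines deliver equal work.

T_H = 1224 °C → 1224 + 273.15 = 1497.15 K.
T_C = 31 °C → 31 + 273.15 = 304.15 K.
For reversible stages Q_m = Q_H·(T_m/T_H). Setting W₁ = Q_H(1 − T_m/T_H) equal to W₂ = Q_m(1 − T_C/T_m) = Q_H·(T_m − T_C)/T_H gives T_H − T_m = T_m − T_C, so T_m = (T_H + T_C)/2 = (1497.15 + 304.15)/2 = 901 K.

T_m ≈ 901 K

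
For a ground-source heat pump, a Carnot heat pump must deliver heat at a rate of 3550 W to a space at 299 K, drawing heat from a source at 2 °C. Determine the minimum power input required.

Ẇ_in ≈ 283 W

T_C = 2 °C → 2 + 273.15 = 275.15 K.
COP_HP = T_H/(T_H − T_C) = 299.00/23.85 = 12.5367.
W = Q_H/COP_HP = 3550/12.5367 = 283 W.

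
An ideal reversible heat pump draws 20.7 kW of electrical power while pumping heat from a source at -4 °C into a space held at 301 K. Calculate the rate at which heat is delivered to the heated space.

T_C = -4 °C → -4 + 273.15 = 269.15 K.
For a reversible heat pump, COP_HP = T_H/(T_H − T_C) = 301.00/31.85 = 9.4505.
Q_H = COP_HP · W = 9.4505 × 20.7 = 195.6 kW.

Q̇_H ≈ 195.6 kW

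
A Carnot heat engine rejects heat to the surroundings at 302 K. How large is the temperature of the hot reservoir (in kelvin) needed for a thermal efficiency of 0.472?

T_H ≈ 572.0 K

From η = 1 − T_C/T_H, solving for T_H gives T_H = T_C/(1 − η) = 302.00/(1 − 0.472) = 572.0 K.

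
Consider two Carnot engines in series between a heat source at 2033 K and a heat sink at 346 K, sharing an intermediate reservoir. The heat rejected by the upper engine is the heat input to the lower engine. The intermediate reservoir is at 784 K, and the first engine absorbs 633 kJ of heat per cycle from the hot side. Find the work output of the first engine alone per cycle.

W₁ ≈ 388.9 kJ

First-stage efficiency η₁ = 1 − T_m/T_H = 1 − 784.00/2033.00 = 0.6144.
W₁ = η₁·Q_H = 0.6144 × 633 = 388.9 kJ.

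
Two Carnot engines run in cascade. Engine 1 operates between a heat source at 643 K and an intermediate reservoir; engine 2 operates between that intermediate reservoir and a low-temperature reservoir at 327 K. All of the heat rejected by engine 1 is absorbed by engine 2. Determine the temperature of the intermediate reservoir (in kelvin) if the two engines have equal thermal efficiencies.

Equal efficiencies require 1 − T_m/T_H = 1 − T_C/T_m, i.e. T_m/T_H = T_C/T_m, so T_m = √(T_H·T_C) = √(643.00 × 327.00) = 458.5 K.

T_m ≈ 458.5 K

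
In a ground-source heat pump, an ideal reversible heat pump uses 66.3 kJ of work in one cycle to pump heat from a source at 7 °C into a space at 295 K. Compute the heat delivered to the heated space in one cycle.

Q_H ≈ 1320 kJ

T_C = 7 °C → 7 + 273.15 = 280.15 K.
COP_HP = T_H/(T_H − T_C) = 295.00/14.85 = 19.8653.
Q_H = COP_HP · W = 19.8653 × 66.3 = 1320 kJ.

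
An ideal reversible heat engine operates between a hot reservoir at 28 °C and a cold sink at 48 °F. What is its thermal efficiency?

T_H = 28 °C → 28 + 273.15 = 301.15 K.
T_C = 48 °F → (48 − 32) × 5/9 = 8.89 °C = 282.04 K.
η_rev = 1 − T_C/T_H = 1 − 282.04/301.15 = 0.0635.

η ≈ 0.0635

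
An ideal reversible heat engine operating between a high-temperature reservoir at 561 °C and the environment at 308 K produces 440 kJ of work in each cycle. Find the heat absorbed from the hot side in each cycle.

Q_H ≈ 698 kJ

T_H = 561 °C → 561 + 273.15 = 834.15 K.
For a reversible engine, η = 1 − T_C/T_H = 1 − 308.00/834.15 = 0.6308.
Q_H = W/η = 440/0.6308 = 698 kJ.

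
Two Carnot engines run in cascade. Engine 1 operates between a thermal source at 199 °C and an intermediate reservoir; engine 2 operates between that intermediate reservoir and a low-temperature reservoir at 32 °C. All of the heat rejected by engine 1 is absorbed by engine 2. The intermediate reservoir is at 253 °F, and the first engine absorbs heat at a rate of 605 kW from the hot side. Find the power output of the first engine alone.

Ẇ₁ ≈ 97.7 kW

T_H = 199 °C → 199 + 273.15 = 472.15 K.
T_C = 32 °C → 32 + 273.15 = 305.15 K.
T_m = 253 °F → (253 − 32) × 5/9 = 122.78 °C = 395.93 K.
First-stage efficiency η₁ = 1 − T_m/T_H = 1 − 395.93/472.15 = 0.1614.
W₁ = η₁·Q_H = 0.1614 × 605 = 97.7 kW.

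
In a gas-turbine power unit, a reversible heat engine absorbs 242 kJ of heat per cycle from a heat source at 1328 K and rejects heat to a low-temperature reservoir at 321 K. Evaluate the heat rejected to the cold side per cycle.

For a reversible engine, η = 1 − T_C/T_H = 1 − 321.00/1328.00 = 0.7583.
For a reversible cycle Q_C/Q_H = T_C/T_H, so Q_C = 242 × 321.00/1328.00 = 58.5 kJ.

Q_C ≈ 58.5 kJ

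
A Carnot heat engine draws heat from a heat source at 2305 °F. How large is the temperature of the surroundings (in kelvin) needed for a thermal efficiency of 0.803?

T_H = 2305 °F → (2305 − 32) × 5/9 = 1262.78 °C = 1535.93 K.
From η = 1 − T_C/T_H, T_C = T_H·(1 − η) = 1535.93 × (1 − 0.803) = 302.6 K.

T_C ≈ 302.6 K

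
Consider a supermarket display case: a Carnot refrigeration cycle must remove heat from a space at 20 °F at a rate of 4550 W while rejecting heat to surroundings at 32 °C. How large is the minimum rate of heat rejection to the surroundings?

T_H = 32 °C → 32 + 273.15 = 305.15 K.
T_C = 20 °F → (20 − 32) × 5/9 = -6.67 °C = 266.48 K.
For a reversible cycle Q_H/Q_C = T_H/T_C, so Q_H = Q_C·T_H/T_C = 4550 × 305.15/266.48 = 5210 W.

Q̇_H ≈ 5210 W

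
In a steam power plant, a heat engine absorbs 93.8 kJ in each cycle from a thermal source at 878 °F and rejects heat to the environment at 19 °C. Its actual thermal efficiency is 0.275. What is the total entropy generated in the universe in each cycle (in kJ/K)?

ΔS_univ ≈ 0.107 kJ/K

T_H = 878 °F → (878 − 32) × 5/9 = 470.00 °C = 743.15 K.
T_C = 19 °C → 19 + 273.15 = 292.15 K.
W = η·Q_H = 0.275 × 93.8 = 25.80 kJ, so Q_C = Q_H − W = 68.00 kJ.
Reservoir entropy changes: ΔS_H = −Q_H/T_H = −93.8/743.15 = -0.1262 kJ/K and ΔS_C = +Q_C/T_C = 68.00/292.15 = 0.2328 kJ/K.
ΔS_univ = −Q_H/T_H + Q_C/T_C = 0.107 kJ/K (> 0, since η = 0.275 < η_Carnot = 0.607).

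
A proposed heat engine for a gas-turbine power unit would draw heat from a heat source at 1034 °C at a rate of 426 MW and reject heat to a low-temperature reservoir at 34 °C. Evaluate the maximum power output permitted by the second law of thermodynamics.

T_H = 1034 °C → 1034 + 273.15 = 1307.15 K.
T_C = 34 °C → 34 + 273.15 = 307.15 K.
The second-law ceiling is the Carnot efficiency, η_max = 1 − T_C/T_H = 1 − 307.15/1307.15 = 0.7650.
W_max = η_max · Q_H = 0.7650 × 426 = 326 MW.

Ẇ_max ≈ 326 MW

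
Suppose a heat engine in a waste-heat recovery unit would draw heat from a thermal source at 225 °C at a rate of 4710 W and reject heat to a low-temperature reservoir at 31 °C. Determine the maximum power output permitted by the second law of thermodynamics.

T_H = 225 °C → 225 + 273.15 = 498.15 K.
T_C = 31 °C → 31 + 273.15 = 304.15 K.
By the Carnot theorem, η_max = 1 − T_C/T_H = 1 − 304.15/498.15 = 0.3894.
W_max = η_max · Q_H = 0.3894 × 4710 = 1830 W.

Ẇ_max ≈ 1830 W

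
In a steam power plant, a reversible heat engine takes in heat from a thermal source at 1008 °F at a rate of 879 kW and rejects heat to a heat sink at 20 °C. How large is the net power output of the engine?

T_H = 1008 °F → (1008 − 32) × 5/9 = 542.22 °C = 815.37 K.
T_C = 20 °C → 20 + 273.15 = 293.15 K.
For a reversible engine, η = 1 − T_C/T_H = 1 − 293.15/815.37 = 0.6405.
W = η·Q_H = 0.6405 × 879 = 563 kW.

Ẇ ≈ 563 kW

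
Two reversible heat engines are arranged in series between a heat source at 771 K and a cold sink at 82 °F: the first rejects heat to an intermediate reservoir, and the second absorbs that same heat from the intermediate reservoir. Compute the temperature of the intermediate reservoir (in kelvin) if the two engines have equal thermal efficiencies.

T_C = 82 °F → (82 − 32) × 5/9 = 27.78 °C = 300.93 K.
Equal efficiencies require 1 − T_m/T_H = 1 − T_C/T_m, i.e. T_m/T_H = T_C/T_m, so T_m = √(T_H·T_C) = √(771.00 × 300.93) = 481.7 K.

T_m ≈ 481.7 K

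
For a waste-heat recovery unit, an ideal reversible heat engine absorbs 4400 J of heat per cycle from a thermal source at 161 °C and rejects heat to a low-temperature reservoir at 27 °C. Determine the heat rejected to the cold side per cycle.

T_H = 161 °C → 161 + 273.15 = 434.15 K.
T_C = 27 °C → 27 + 273.15 = 300.15 K.
The Carnot efficiency is η = 1 − T_C/T_H = 1 − 300.15/434.15 = 0.3086.
For a reversible cycle Q_C/Q_H = T_C/T_H, so Q_C = 4400 × 300.15/434.15 = 3040 J.

Q_C ≈ 3040 J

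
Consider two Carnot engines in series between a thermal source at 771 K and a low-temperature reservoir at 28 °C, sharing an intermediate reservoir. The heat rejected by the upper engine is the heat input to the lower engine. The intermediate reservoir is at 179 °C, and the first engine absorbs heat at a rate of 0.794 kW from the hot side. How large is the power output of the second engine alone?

T_C = 28 °C → 28 + 273.15 = 301.15 K.
T_m = 179 °C → 179 + 273.15 = 452.15 K.
Heat entering the second stage: Q_m = Q_H·(T_m/T_H) = 0.794 × 452.15/771.00 = 0.466 kW.
Second-stage efficiency η₂ = 1 − T_C/T_m = 1 − 301.15/452.15 = 0.3340, so W₂ = η₂·Q_m = 0.156 kW.

Ẇ₂ ≈ 0.156 kW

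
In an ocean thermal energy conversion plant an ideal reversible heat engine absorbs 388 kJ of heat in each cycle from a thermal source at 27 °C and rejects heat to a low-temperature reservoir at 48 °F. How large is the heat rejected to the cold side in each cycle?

Q_C ≈ 364.6 kJ

T_H = 27 °C → 27 + 273.15 = 300.15 K.
T_C = 48 °F → (48 − 32) × 5/9 = 8.89 °C = 282.04 K.
Carnot efficiency: η = 1 − T_C/T_H = 1 − 282.04/300.15 = 0.0603.
For a reversible cycle Q_C/Q_H = T_C/T_H, so Q_C = 388 × 282.04/300.15 = 364.6 kJ.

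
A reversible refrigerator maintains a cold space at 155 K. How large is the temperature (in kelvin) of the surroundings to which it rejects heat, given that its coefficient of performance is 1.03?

COP_R = T_C/(T_H − T_C) ⇒ T_H = T_C·(1 + 1/COP_R) = 155.00 × (1 + 1/1.03) = 305.5 K.

T_H ≈ 305.5 K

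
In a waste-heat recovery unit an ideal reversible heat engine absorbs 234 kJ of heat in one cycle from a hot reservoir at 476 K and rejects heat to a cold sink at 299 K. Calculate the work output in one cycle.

W ≈ 87.01 kJ

The Carnot efficiency is η = 1 − T_C/T_H = 1 − 299.00/476.00 = 0.3718.
W = η·Q_H = 0.3718 × 234 = 87.01 kJ.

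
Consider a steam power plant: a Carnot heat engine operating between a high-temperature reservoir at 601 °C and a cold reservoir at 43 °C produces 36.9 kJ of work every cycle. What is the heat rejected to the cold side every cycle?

T_H = 601 °C → 601 + 273.15 = 874.15 K.
T_C = 43 °C → 43 + 273.15 = 316.15 K.
Carnot efficiency: η = 1 − T_C/T_H = 1 − 316.15/874.15 = 0.6383.
Since Q_C/Q_H = T_C/T_H and Q_H = W/η, Q_C = W·T_C/(T_H − T_C) = 36.9 × 316.15/558.00 = 20.9 kJ.

Q_C ≈ 20.9 kJ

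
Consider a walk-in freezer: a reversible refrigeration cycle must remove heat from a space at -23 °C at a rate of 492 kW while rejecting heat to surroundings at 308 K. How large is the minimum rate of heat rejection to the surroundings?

Q̇_H ≈ 606 kW

T_C = -23 °C → -23 + 273.15 = 250.15 K.
For a reversible cycle Q_H/Q_C = T_H/T_C, so Q_H = Q_C·T_H/T_C = 492 × 308.00/250.15 = 606 kW.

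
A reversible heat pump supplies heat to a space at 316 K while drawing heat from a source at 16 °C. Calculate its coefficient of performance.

COP_HP ≈ 11.8

T_C = 16 °C → 16 + 273.15 = 289.15 K.
For a reversible heat pump, COP_HP = T_H/(T_H − T_C) = 316.00/(316.00 − 289.15) = 11.8.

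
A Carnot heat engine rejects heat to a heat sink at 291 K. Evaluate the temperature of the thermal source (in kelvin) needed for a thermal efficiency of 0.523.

From η = 1 − T_C/T_H, solving for T_H gives T_H = T_C/(1 − η) = 291.00/(1 − 0.523) = 610 K.

T_H ≈ 610 K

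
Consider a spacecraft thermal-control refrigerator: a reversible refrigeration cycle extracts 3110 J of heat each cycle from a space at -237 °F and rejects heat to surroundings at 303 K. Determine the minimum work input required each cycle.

T_C = -237 °F → (-237 − 32) × 5/9 = -149.44 °C = 123.71 K.
COP_R = T_C/(T_H − T_C) = 123.71/179.29 = 0.6900.
W = Q_C/COP_R = 3110/0.6900 = 4508 J.

W_in ≈ 4508 J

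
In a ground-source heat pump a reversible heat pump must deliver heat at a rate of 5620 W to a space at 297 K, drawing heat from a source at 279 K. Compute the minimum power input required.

Ẇ_in ≈ 341 W

Reversible heating COP: COP_HP = T_H/(T_H − T_C) = 297.00/18.00 = 16.5000.
W = Q_H/COP_HP = 5620/16.5000 = 341 W.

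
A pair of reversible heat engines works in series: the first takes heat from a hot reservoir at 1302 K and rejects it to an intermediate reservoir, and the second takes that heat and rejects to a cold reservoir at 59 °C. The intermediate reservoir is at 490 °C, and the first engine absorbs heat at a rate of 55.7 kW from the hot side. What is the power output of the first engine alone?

Ẇ₁ ≈ 23.1 kW

T_C = 59 °C → 59 + 273.15 = 332.15 K.
T_m = 490 °C → 490 + 273.15 = 763.15 K.
First-stage efficiency η₁ = 1 − T_m/T_H = 1 − 763.15/1302.00 = 0.4139.
W₁ = η₁·Q_H = 0.4139 × 55.7 = 23.1 kW.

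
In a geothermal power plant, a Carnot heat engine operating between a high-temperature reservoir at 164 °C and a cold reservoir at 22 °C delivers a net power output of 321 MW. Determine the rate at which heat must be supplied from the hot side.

T_H = 164 °C → 164 + 273.15 = 437.15 K.
T_C = 22 °C → 22 + 273.15 = 295.15 K.
The Carnot efficiency is η = 1 − T_C/T_H = 1 − 295.15/437.15 = 0.3248.
Q_H = W/η = 321/0.3248 = 988 MW.

Q̇_H ≈ 988 MW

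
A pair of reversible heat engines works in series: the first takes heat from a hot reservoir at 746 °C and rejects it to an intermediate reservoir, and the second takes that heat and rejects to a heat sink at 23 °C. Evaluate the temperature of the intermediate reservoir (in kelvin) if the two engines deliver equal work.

T_m ≈ 657.6 K

T_H = 746 °C → 746 + 273.15 = 1019.15 K.
T_C = 23 °C → 23 + 273.15 = 296.15 K.
For reversible stages Q_m = Q_H·(T_m/T_H). Setting W₁ = Q_H(1 − T_m/T_H) equal to W₂ = Q_m(1 − T_C/T_m) = Q_H·(T_m − T_C)/T_H gives T_H − T_m = T_m − T_C, so T_m = (T_H + T_C)/2 = (1019.15 + 296.15)/2 = 657.6 K.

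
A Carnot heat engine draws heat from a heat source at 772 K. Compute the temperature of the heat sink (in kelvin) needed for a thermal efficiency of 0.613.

T_C ≈ 298.8 K

From η = 1 − T_C/T_H, T_C = T_H·(1 − η) = 772.00 × (1 − 0.613) = 298.8 K.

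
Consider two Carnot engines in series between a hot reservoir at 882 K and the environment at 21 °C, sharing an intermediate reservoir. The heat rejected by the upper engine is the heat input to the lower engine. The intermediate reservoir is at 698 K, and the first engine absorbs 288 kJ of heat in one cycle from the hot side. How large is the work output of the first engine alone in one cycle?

W₁ ≈ 60.08 kJ

T_C = 21 °C → 21 + 273.15 = 294.15 K.
First-stage efficiency η₁ = 1 − T_m/T_H = 1 − 698.00/882.00 = 0.2086.
W₁ = η₁·Q_H = 0.2086 × 288 = 60.08 kJ.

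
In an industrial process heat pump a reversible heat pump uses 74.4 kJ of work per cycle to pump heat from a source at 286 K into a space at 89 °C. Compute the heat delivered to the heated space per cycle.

Q_H ≈ 353.8 kJ

T_H = 89 °C → 89 + 273.15 = 362.15 K.
Reversible heating COP: COP_HP = T_H/(T_H − T_C) = 362.15/76.15 = 4.7557.
Q_H = COP_HP · W = 4.7557 × 74.4 = 353.8 kJ.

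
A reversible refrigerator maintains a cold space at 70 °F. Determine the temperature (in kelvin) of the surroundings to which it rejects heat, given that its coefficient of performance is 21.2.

T_C = 70 °F → (70 − 32) × 5/9 = 21.11 °C = 294.26 K.
COP_R = T_C/(T_H − T_C) ⇒ T_H = T_C·(1 + 1/COP_R) = 294.26 × (1 + 1/21.2) = 308.1 K.

T_H ≈ 308.1 K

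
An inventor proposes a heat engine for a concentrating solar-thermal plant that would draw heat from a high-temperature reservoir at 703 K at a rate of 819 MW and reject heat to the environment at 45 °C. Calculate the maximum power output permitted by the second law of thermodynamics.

T_C = 45 °C → 45 + 273.15 = 318.15 K.
No engine can exceed the Carnot limit: η_max = 1 − T_C/T_H = 1 − 318.15/703.00 = 0.5474.
W_max = η_max · Q_H = 0.5474 × 819 = 448.4 MW.

Ẇ_max ≈ 448.4 MW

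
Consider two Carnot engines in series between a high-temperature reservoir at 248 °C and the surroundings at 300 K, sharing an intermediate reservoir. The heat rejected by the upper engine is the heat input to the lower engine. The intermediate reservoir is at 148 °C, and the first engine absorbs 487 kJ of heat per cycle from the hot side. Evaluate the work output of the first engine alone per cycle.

W₁ ≈ 93.4 kJ

T_H = 248 °C → 248 + 273.15 = 521.15 K.
T_m = 148 °C → 148 + 273.15 = 421.15 K.
First-stage efficiency η₁ = 1 − T_m/T_H = 1 − 421.15/521.15 = 0.1919.
W₁ = η₁·Q_H = 0.1919 × 487 = 93.4 kJ.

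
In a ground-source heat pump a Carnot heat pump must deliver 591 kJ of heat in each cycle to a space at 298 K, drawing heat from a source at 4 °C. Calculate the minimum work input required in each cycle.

W_in ≈ 41.4 kJ

T_C = 4 °C → 4 + 273.15 = 277.15 K.
The Carnot heat-pump COP is COP_HP = T_H/(T_H − T_C) = 298.00/20.85 = 14.2926.
W = Q_H/COP_HP = 591/14.2926 = 41.4 kJ.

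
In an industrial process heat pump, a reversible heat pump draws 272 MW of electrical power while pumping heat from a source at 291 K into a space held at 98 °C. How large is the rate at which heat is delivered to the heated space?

Q̇_H ≈ 1260 MW

T_H = 98 °C → 98 + 273.15 = 371.15 K.
The Carnot heat-pump COP is COP_HP = T_H/(T_H − T_C) = 371.15/80.15 = 4.6307.
Q_H = COP_HP · W = 4.6307 × 272 = 1260 MW.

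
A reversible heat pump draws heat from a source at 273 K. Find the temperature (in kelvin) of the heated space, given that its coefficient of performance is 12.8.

T_H ≈ 296.1 K

COP_HP = T_H/(T_H − T_C) ⇒ T_H = T_C·COP_HP/(COP_HP − 1) = 273.00 × 12.8/(12.8 − 1) = 296.1 K.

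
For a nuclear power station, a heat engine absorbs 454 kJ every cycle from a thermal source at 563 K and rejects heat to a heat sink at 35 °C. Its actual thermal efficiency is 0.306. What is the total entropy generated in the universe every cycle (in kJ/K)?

T_C = 35 °C → 35 + 273.15 = 308.15 K.
W = η·Q_H = 0.306 × 454 = 138.9 kJ, so Q_C = Q_H − W = 315.1 kJ.
Entropy balance on the reservoirs: −Q_H/T_H = -0.8064 kJ/K, +Q_C/T_C = 1.022 kJ/K.
ΔS_univ = −Q_H/T_H + Q_C/T_C = 0.216 kJ/K (> 0, since η = 0.306 < η_Carnot = 0.453).

ΔS_univ ≈ 0.216 kJ/K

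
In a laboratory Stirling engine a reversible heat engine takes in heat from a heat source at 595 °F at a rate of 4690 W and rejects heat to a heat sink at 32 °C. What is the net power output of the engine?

T_H = 595 °F → (595 − 32) × 5/9 = 312.78 °C = 585.93 K.
T_C = 32 °C → 32 + 273.15 = 305.15 K.
For a reversible engine, η = 1 − T_C/T_H = 1 − 305.15/585.93 = 0.4792.
W = η·Q_H = 0.4792 × 4690 = 2247 W.

Ẇ ≈ 2247 W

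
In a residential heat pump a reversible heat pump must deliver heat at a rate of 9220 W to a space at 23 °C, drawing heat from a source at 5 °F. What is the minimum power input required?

T_H = 23 °C → 23 + 273.15 = 296.15 K.
T_C = 5 °F → (5 − 32) × 5/9 = -15.00 °C = 258.15 K.
The Carnot heat-pump COP is COP_HP = T_H/(T_H − T_C) = 296.15/38.00 = 7.7934.
W = Q_H/COP_HP = 9220/7.7934 = 1180 W.

Ẇ_in ≈ 1180 W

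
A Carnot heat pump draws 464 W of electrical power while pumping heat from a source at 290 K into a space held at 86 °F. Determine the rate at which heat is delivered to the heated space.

Q̇_H ≈ 10700 W

T_H = 86 °F → (86 − 32) × 5/9 = 30.00 °C = 303.15 K.
Reversible heating COP: COP_HP = T_H/(T_H − T_C) = 303.15/13.15 = 23.0532.
Q_H = COP_HP · W = 23.0532 × 464 = 10700 W.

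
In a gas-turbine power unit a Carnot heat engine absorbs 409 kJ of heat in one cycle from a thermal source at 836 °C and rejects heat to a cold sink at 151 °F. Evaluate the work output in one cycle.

W ≈ 283.9 kJ

T_H = 836 °C → 836 + 273.15 = 1109.15 K.
T_C = 151 °F → (151 − 32) × 5/9 = 66.11 °C = 339.26 K.
η_rev = 1 − T_C/T_H = 1 − 339.26/1109.15 = 0.6941.
W = η·Q_H = 0.6941 × 409 = 283.9 kJ.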